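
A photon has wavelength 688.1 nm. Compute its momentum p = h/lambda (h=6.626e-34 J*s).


p = h / lambda
= 6.626e-34 / (688.1e-9)
= 6.626e-34 / 6.8810e-07
= 9.6294e-28 kg*m/s

9.6294e-28


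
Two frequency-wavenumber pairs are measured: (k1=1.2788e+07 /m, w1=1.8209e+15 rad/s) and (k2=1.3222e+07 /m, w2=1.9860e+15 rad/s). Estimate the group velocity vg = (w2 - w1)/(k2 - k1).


vg = (w2 - w1) / (k2 - k1)
= (1.9860e+15 - 1.8209e+15) / (1.3222e+07 - 1.2788e+07)
= 1.6510e+14 / 4.3400e+05
= 3.8041e+08 m/s

3.8041e+08


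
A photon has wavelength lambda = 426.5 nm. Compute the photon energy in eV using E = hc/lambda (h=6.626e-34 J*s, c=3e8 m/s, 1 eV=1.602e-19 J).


E = hc / lambda
= (6.626e-34)(3e8) / (426.5e-9)
= 1.9878e-25 / 4.2650e-07
= 4.6607e-19 J
Converting to eV: 4.6607e-19 / 1.602e-19
= 2.9093 eV

2.9093


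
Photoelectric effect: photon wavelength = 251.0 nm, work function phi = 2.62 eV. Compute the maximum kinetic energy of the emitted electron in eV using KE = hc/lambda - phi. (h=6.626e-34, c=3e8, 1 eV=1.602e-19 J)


E_photon = hc / lambda
= (6.626e-34)(3e8) / (251.0e-9)
= 7.9195e-19 J
= 4.9435 eV
KE = E_photon - phi
= 4.9435 - 2.62
= 2.3235 eV

2.3235


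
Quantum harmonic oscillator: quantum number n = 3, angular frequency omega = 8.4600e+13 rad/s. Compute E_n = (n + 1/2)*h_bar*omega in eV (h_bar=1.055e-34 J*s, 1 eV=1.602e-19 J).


E = (n + 1/2) * h_bar * omega
= (3 + 0.5) * 1.055e-34 * 8.4600e+13
= 3.5 * 8.9253e-21
= 3.1239e-20 J
= 0.195 eV

0.195


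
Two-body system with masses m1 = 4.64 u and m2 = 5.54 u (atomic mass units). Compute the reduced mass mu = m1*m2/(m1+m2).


mu = m1 * m2 / (m1 + m2)
= 4.64 * 5.54 / (4.64 + 5.54)
= 25.7056 / 10.18
= 2.5251 u

2.5251


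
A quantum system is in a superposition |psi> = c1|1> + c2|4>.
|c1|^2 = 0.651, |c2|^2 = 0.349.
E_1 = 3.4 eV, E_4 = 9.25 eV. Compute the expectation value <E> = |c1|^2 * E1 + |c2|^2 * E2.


<E> = |c1|^2 * E1 + |c2|^2 * E2
= 0.651 * 3.4 + 0.349 * 9.25
= 2.2134 + 3.2282
= 5.4416 eV

5.4416


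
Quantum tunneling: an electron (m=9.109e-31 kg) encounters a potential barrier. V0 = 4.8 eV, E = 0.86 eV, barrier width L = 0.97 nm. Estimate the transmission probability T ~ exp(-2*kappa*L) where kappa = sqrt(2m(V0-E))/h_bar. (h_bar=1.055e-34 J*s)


V0 - E = 3.94 eV = 6.3119e-19 J
kappa = sqrt(2 * m * (V0-E)) / h_bar
= sqrt(2 * 9.109e-31 * 6.3119e-19) / 1.055e-34
= 1.0164e+10 /m
2*kappa*L = 2 * 1.0164e+10 * 0.97e-9
= 19.7187
T = exp(-19.7187) = 2.730634e-09

2.730634e-09


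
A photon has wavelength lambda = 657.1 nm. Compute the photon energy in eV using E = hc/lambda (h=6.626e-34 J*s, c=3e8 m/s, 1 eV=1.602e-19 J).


E = hc / lambda
= (6.626e-34)(3e8) / (657.1e-9)
= 1.9878e-25 / 6.5710e-07
= 3.0251e-19 J
Converting to eV: 3.0251e-19 / 1.602e-19
= 1.8883 eV

1.8883


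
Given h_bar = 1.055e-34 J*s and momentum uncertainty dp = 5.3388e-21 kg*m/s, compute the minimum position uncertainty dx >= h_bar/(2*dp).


dx = h_bar / (2 * dp)
= 1.055e-34 / (2 * 5.3388e-21)
= 1.055e-34 / 1.0678e-20
= 9.8805e-15 m

9.8805e-15


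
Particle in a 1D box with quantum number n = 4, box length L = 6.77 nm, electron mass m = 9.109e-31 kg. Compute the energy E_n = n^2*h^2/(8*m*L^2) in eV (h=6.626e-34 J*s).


E = n^2 * h^2 / (8 * m * L^2)
= 4^2 * (6.626e-34)^2 / (8 * 9.109e-31 * (6.77e-9)^2)
= 16 * 4.3904e-67 / (8 * 9.109e-31 * 4.5833e-17)
= 2.1032e-20 J
= 0.1313 eV

0.1313


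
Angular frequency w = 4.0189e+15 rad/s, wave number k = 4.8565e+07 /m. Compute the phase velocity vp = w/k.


vp = w / k
= 4.0189e+15 / 4.8565e+07
= 8.2753e+07 m/s

8.2753e+07


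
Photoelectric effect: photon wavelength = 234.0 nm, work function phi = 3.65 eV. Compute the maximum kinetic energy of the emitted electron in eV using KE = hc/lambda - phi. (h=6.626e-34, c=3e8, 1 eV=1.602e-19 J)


E_photon = hc / lambda
= (6.626e-34)(3e8) / (234.0e-9)
= 8.4949e-19 J
= 5.3027 eV
KE = E_photon - phi
= 5.3027 - 3.65
= 1.6527 eV

1.6527


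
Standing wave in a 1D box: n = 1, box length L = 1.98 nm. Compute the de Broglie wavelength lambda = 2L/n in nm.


lambda = 2L / n
= 2 * 1.98 / 1
= 3.96 / 1
= 3.96 nm

3.96


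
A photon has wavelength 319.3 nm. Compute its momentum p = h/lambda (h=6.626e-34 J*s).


p = h / lambda
= 6.626e-34 / (319.3e-9)
= 6.626e-34 / 3.1930e-07
= 2.0752e-27 kg*m/s

2.0752e-27


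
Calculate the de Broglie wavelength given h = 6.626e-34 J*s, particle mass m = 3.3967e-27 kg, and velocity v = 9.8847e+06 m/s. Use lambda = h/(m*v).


lambda = h / (m * v)
= 6.626e-34 / (3.3967e-27 * 9.8847e+06)
= 6.626e-34 / 3.3575e-20
= 1.9735e-14 m

1.9735e-14


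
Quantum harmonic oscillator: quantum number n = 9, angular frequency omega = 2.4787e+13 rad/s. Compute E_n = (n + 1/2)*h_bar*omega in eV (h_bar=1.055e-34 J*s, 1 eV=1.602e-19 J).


E = (n + 1/2) * h_bar * omega
= (9 + 0.5) * 1.055e-34 * 2.4787e+13
= 9.5 * 2.6150e-21
= 2.4843e-20 J
= 0.1551 eV

0.1551


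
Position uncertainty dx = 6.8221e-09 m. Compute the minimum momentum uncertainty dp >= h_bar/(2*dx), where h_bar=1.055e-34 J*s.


dp = h_bar / (2 * dx)
= 1.055e-34 / (2 * 6.8221e-09)
= 1.055e-34 / 1.3644e-08
= 7.7322e-27 kg*m/s

7.7322e-27


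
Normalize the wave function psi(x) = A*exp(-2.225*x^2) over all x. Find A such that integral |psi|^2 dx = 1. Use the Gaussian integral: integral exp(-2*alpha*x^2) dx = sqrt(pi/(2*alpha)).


integral |psi|^2 dx = A^2 * sqrt(pi/(2*alpha)) = 1
A^2 = sqrt(2*alpha/pi)
= sqrt(2 * 2.225 / pi)
= 1.190159
A = sqrt(1.190159)
= 1.0909

1.0909


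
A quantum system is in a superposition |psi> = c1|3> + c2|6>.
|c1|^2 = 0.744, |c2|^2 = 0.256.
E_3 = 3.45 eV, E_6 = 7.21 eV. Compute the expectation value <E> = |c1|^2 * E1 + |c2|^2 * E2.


<E> = |c1|^2 * E1 + |c2|^2 * E2
= 0.744 * 3.45 + 0.256 * 7.21
= 2.5668 + 1.8458
= 4.4126 eV

4.4126


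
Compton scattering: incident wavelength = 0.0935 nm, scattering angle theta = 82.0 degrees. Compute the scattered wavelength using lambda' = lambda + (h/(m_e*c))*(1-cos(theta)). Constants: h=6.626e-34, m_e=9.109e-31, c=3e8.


Compton wavelength: h/(m_e*c) = 2.4247e-12 m
d_lambda = 2.4247e-12 * (1 - cos(82.0 deg))
= 2.4247e-12 * 0.860827
= 2.0873e-12 m = 0.002087 nm
lambda' = 0.0935 + 0.002087
= 0.095587 nm

0.095587


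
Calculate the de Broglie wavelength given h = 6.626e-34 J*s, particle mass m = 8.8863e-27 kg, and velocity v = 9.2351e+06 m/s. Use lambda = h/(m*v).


lambda = h / (m * v)
= 6.626e-34 / (8.8863e-27 * 9.2351e+06)
= 6.626e-34 / 8.2066e-20
= 8.0740e-15 m

8.0740e-15


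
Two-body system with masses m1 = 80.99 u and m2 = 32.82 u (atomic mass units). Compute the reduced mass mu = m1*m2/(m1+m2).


mu = m1 * m2 / (m1 + m2)
= 80.99 * 32.82 / (80.99 + 32.82)
= 2658.0918 / 113.81
= 23.3555 u

23.3555


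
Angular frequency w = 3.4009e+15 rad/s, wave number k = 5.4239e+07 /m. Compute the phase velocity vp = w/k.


vp = w / k
= 3.4009e+15 / 5.4239e+07
= 6.2702e+07 m/s

6.2702e+07


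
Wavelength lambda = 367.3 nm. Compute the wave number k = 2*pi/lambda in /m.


k = 2 * pi / lambda
= 6.2832 / (367.3e-9)
= 6.2832 / 3.6730e-07
= 1.7106e+07 /m

1.7106e+07


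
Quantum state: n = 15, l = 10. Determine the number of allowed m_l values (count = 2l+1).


m_l ranges from -l to +l in integer steps
So m_l goes from -10 to +10
Count = 2l + 1 = 2*10 + 1
= 21

21


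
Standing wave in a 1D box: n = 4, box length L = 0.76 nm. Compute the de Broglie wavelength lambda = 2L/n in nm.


lambda = 2L / n
= 2 * 0.76 / 4
= 1.52 / 4
= 0.38 nm

0.38


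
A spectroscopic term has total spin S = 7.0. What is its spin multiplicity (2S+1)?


Spin multiplicity = 2S + 1
= 2 * 7.0 + 1
= 14.0 + 1
= 15

15


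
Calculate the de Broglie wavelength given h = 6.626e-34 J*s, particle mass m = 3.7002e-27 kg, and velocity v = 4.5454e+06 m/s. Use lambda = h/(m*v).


lambda = h / (m * v)
= 6.626e-34 / (3.7002e-27 * 4.5454e+06)
= 6.626e-34 / 1.6819e-20
= 3.9396e-14 m

3.9396e-14


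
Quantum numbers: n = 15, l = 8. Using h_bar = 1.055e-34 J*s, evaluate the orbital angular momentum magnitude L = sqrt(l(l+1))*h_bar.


L = sqrt(l*(l+1)) * h_bar
= sqrt(8 * 9) * 1.055e-34
= sqrt(72) * 1.055e-34
= 8.4853 * 1.055e-34
= 8.9520e-34 J*s

8.9520e-34


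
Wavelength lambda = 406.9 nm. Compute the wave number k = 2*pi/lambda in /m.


k = 2 * pi / lambda
= 6.2832 / (406.9e-9)
= 6.2832 / 4.0690e-07
= 1.5442e+07 /m

1.5442e+07


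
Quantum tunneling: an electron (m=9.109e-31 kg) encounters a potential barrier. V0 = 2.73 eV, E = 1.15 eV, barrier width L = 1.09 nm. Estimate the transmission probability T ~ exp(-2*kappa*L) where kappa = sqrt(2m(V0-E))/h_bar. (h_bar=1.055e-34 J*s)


V0 - E = 1.58 eV = 2.5312e-19 J
kappa = sqrt(2 * m * (V0-E)) / h_bar
= sqrt(2 * 9.109e-31 * 2.5312e-19) / 1.055e-34
= 6.4366e+09 /m
2*kappa*L = 2 * 6.4366e+09 * 1.09e-9
= 14.0318
T = exp(-14.0318) = 8.054814e-07

8.054814e-07


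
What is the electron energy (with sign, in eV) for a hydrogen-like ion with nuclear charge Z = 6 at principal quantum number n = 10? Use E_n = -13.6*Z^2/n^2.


E_n = -13.6 * Z^2 / n^2
= -13.6 * 6^2 / 10^2
= -13.6 * 36 / 100
= -4.896 eV

-4.896


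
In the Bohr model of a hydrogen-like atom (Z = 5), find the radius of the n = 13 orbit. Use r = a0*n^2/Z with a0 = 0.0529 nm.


r = a0 * n^2 / Z
= 0.0529 * 13^2 / 5
= 0.0529 * 169 / 5
= 1.788 nm

1.788


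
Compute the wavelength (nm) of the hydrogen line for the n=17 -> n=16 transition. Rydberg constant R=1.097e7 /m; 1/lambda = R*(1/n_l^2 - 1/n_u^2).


1/lambda = R * (1/n_l^2 - 1/n_u^2)
= 1.097e7 * (1/16^2 - 1/17^2)
= 1.097e7 * (0.003906 - 0.00346)
= 1.097e7 * 0.000446
= 4.8931e+03 /m
lambda = 1 / 4.8931e+03 = 204370.045 nm

204370.045


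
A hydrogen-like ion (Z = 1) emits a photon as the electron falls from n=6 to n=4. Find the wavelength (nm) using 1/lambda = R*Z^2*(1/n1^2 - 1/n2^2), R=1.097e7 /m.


1/lambda = R * Z^2 * (1/n1^2 - 1/n2^2)
= 1.097e7 * 1^2 * (1/4^2 - 1/6^2)
= 1.097e7 * 1 * (0.0625 - 0.027778)
= 3.8090e+05 /m
lambda = 1 / 3.8090e+05
= 2625.3418 nm

2625.3418


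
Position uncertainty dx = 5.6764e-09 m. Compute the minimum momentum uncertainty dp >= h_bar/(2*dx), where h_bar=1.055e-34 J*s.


dp = h_bar / (2 * dx)
= 1.055e-34 / (2 * 5.6764e-09)
= 1.055e-34 / 1.1353e-08
= 9.2929e-27 kg*m/s

9.2929e-27


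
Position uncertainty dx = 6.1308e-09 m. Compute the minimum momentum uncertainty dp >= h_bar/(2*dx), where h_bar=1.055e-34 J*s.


dp = h_bar / (2 * dx)
= 1.055e-34 / (2 * 6.1308e-09)
= 1.055e-34 / 1.2262e-08
= 8.6041e-27 kg*m/s

8.6041e-27


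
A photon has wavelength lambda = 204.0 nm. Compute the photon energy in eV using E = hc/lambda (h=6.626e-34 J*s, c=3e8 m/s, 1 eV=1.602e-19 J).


E = hc / lambda
= (6.626e-34)(3e8) / (204.0e-9)
= 1.9878e-25 / 2.0400e-07
= 9.7441e-19 J
Converting to eV: 9.7441e-19 / 1.602e-19
= 6.0825 eV

6.0825


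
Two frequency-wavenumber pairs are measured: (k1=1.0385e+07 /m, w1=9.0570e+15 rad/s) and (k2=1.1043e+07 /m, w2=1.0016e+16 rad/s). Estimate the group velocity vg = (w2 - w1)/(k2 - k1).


vg = (w2 - w1) / (k2 - k1)
= (1.0016e+16 - 9.0570e+15) / (1.1043e+07 - 1.0385e+07)
= 9.5900e+14 / 6.5800e+05
= 1.4574e+09 m/s

1.4574e+09


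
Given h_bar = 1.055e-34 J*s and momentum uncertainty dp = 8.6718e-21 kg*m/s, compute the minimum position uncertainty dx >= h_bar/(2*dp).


dx = h_bar / (2 * dp)
= 1.055e-34 / (2 * 8.6718e-21)
= 1.055e-34 / 1.7344e-20
= 6.0829e-15 m

6.0829e-15


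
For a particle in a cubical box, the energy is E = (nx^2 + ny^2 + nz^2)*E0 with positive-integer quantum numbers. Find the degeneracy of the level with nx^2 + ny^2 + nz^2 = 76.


Enumerate all (nx, ny, nz) with nx^2 + ny^2 + nz^2 = 76:
(2,6,6)
(6,2,6)
(6,6,2)
Total degeneracy = 3

3


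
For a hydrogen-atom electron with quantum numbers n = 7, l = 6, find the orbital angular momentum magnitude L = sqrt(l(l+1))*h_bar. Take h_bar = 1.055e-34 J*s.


L = sqrt(l*(l+1)) * h_bar
= sqrt(6 * 7) * 1.055e-34
= sqrt(42) * 1.055e-34
= 6.4807 * 1.055e-34
= 6.8372e-34 J*s

6.8372e-34


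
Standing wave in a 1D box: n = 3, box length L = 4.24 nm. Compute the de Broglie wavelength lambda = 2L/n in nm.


lambda = 2L / n
= 2 * 4.24 / 3
= 8.48 / 3
= 2.8267 nm

2.8267


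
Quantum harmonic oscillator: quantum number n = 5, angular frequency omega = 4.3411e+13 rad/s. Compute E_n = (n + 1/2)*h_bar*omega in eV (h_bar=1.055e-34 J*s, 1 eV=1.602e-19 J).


E = (n + 1/2) * h_bar * omega
= (5 + 0.5) * 1.055e-34 * 4.3411e+13
= 5.5 * 4.5799e-21
= 2.5189e-20 J
= 0.1572 eV

0.1572


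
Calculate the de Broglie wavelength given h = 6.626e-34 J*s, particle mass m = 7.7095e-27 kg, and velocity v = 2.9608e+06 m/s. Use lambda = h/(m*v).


lambda = h / (m * v)
= 6.626e-34 / (7.7095e-27 * 2.9608e+06)
= 6.626e-34 / 2.2826e-20
= 2.9028e-14 m

2.9028e-14


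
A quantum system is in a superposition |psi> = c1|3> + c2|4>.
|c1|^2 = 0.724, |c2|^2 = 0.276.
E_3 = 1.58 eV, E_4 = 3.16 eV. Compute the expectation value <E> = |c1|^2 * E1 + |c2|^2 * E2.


<E> = |c1|^2 * E1 + |c2|^2 * E2
= 0.724 * 1.58 + 0.276 * 3.16
= 1.1439 + 0.8722
= 2.0161 eV

2.0161


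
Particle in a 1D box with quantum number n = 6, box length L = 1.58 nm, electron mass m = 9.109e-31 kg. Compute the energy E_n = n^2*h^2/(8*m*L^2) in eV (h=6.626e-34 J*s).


E = n^2 * h^2 / (8 * m * L^2)
= 6^2 * (6.626e-34)^2 / (8 * 9.109e-31 * (1.58e-9)^2)
= 36 * 4.3904e-67 / (8 * 9.109e-31 * 2.4964e-18)
= 8.6882e-19 J
= 5.4234 eV

5.4234


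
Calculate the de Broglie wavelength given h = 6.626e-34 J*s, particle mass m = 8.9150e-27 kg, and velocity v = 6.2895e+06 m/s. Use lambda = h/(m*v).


lambda = h / (m * v)
= 6.626e-34 / (8.9150e-27 * 6.2895e+06)
= 6.626e-34 / 5.6071e-20
= 1.1817e-14 m

1.1817e-14


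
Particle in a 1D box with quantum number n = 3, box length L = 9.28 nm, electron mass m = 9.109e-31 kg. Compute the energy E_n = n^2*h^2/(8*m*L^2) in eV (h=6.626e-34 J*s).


E = n^2 * h^2 / (8 * m * L^2)
= 3^2 * (6.626e-34)^2 / (8 * 9.109e-31 * (9.28e-9)^2)
= 9 * 4.3904e-67 / (8 * 9.109e-31 * 8.6118e-17)
= 6.2963e-21 J
= 0.0393 eV

0.0393


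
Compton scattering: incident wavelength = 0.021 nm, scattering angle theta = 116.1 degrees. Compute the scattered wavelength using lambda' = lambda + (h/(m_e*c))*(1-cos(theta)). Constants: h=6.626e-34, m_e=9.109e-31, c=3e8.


Compton wavelength: h/(m_e*c) = 2.4247e-12 m
d_lambda = 2.4247e-12 * (1 - cos(116.1 deg))
= 2.4247e-12 * 1.439939
= 3.4914e-12 m = 0.003491 nm
lambda' = 0.021 + 0.003491
= 0.024491 nm

0.024491


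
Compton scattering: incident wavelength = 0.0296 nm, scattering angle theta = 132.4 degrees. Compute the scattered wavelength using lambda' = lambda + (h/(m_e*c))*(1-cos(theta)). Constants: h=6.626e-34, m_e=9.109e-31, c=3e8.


Compton wavelength: h/(m_e*c) = 2.4247e-12 m
d_lambda = 2.4247e-12 * (1 - cos(132.4 deg))
= 2.4247e-12 * 1.674302
= 4.0597e-12 m = 0.00406 nm
lambda' = 0.0296 + 0.00406
= 0.03366 nm

0.03366


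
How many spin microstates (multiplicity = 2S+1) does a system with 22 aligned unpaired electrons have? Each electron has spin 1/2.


Total spin S = N * (1/2) = 22 * 0.5 = 11.0
Spin multiplicity = 2S + 1
= 2 * 11.0 + 1
= 23

23


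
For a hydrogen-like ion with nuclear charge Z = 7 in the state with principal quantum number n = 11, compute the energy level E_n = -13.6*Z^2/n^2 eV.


E_n = -13.6 * Z^2 / n^2
= -13.6 * 7^2 / 11^2
= -13.6 * 49 / 121
= -5.5074 eV

-5.5074


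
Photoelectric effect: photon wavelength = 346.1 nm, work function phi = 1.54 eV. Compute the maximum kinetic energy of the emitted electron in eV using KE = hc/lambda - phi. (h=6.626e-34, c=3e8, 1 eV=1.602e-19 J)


E_photon = hc / lambda
= (6.626e-34)(3e8) / (346.1e-9)
= 5.7434e-19 J
= 3.5852 eV
KE = E_photon - phi
= 3.5852 - 1.54
= 2.0452 eV

2.0452


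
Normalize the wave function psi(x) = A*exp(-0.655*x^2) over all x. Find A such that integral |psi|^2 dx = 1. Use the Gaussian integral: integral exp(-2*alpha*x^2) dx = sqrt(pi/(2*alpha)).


integral |psi|^2 dx = A^2 * sqrt(pi/(2*alpha)) = 1
A^2 = sqrt(2*alpha/pi)
= sqrt(2 * 0.655 / pi)
= 0.645744
A = sqrt(0.645744)
= 0.8036

0.8036


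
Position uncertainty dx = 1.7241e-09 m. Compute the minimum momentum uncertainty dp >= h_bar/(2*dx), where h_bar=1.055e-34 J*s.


dp = h_bar / (2 * dx)
= 1.055e-34 / (2 * 1.7241e-09)
= 1.055e-34 / 3.4482e-09
= 3.0596e-26 kg*m/s

3.0596e-26


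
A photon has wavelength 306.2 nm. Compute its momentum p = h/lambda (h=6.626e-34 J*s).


p = h / lambda
= 6.626e-34 / (306.2e-9)
= 6.626e-34 / 3.0620e-07
= 2.1639e-27 kg*m/s

2.1639e-27


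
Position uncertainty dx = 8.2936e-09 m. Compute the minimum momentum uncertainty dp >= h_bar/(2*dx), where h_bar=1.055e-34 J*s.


dp = h_bar / (2 * dx)
= 1.055e-34 / (2 * 8.2936e-09)
= 1.055e-34 / 1.6587e-08
= 6.3603e-27 kg*m/s

6.3603e-27


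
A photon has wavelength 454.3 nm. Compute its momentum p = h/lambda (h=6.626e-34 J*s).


p = h / lambda
= 6.626e-34 / (454.3e-9)
= 6.626e-34 / 4.5430e-07
= 1.4585e-27 kg*m/s

1.4585e-27


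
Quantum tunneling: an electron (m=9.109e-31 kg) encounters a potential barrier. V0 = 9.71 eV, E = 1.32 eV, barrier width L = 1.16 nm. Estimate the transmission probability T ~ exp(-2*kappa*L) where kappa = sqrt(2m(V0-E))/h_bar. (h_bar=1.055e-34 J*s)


V0 - E = 8.39 eV = 1.3441e-18 J
kappa = sqrt(2 * m * (V0-E)) / h_bar
= sqrt(2 * 9.109e-31 * 1.3441e-18) / 1.055e-34
= 1.4832e+10 /m
2*kappa*L = 2 * 1.4832e+10 * 1.16e-9
= 34.4111
T = exp(-34.4111) = 1.136225e-15

1.136225e-15


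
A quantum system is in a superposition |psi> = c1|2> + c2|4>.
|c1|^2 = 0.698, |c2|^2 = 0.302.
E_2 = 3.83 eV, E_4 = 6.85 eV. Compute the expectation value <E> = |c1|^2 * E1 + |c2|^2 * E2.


<E> = |c1|^2 * E1 + |c2|^2 * E2
= 0.698 * 3.83 + 0.302 * 6.85
= 2.6733 + 2.0687
= 4.742 eV

4.742


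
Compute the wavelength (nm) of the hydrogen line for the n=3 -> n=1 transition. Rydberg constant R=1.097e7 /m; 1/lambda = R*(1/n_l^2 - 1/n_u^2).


1/lambda = R * (1/n_l^2 - 1/n_u^2)
= 1.097e7 * (1/1^2 - 1/3^2)
= 1.097e7 * (1.0 - 0.111111)
= 1.097e7 * 0.888889
= 9.7511e+06 /m
lambda = 1 / 9.7511e+06 = 102.5524 nm

102.5524


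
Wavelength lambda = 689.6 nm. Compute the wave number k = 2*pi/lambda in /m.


k = 2 * pi / lambda
= 6.2832 / (689.6e-9)
= 6.2832 / 6.8960e-07
= 9.1113e+06 /m

9.1113e+06


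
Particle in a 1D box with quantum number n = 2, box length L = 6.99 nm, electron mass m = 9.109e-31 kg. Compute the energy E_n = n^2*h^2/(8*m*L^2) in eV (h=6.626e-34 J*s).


E = n^2 * h^2 / (8 * m * L^2)
= 2^2 * (6.626e-34)^2 / (8 * 9.109e-31 * (6.99e-9)^2)
= 4 * 4.3904e-67 / (8 * 9.109e-31 * 4.8860e-17)
= 4.9323e-21 J
= 0.0308 eV

0.0308


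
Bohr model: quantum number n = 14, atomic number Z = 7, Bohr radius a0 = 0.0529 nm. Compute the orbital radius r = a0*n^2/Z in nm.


r = a0 * n^2 / Z
= 0.0529 * 14^2 / 7
= 0.0529 * 196 / 7
= 1.4812 nm

1.4812


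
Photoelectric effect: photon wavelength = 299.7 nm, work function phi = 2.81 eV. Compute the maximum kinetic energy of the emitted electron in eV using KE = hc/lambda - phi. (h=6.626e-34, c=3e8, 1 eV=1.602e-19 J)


E_photon = hc / lambda
= (6.626e-34)(3e8) / (299.7e-9)
= 6.6326e-19 J
= 4.1402 eV
KE = E_photon - phi
= 4.1402 - 2.81
= 1.3302 eV

1.3302


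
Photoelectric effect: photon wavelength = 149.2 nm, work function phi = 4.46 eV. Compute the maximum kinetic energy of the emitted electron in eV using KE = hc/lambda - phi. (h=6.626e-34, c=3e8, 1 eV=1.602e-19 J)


E_photon = hc / lambda
= (6.626e-34)(3e8) / (149.2e-9)
= 1.3323e-18 J
= 8.3165 eV
KE = E_photon - phi
= 8.3165 - 4.46
= 3.8565 eV

3.8565


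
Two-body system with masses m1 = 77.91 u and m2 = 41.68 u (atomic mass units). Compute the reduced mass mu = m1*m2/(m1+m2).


mu = m1 * m2 / (m1 + m2)
= 77.91 * 41.68 / (77.91 + 41.68)
= 3247.2888 / 119.59
= 27.1535 u

27.1535


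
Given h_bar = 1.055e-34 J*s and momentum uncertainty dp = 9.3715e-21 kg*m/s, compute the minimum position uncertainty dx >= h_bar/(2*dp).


dx = h_bar / (2 * dp)
= 1.055e-34 / (2 * 9.3715e-21)
= 1.055e-34 / 1.8743e-20
= 5.6288e-15 m

5.6288e-15


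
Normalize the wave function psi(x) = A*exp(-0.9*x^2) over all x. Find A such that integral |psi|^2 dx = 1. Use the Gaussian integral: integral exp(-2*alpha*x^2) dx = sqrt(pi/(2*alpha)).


integral |psi|^2 dx = A^2 * sqrt(pi/(2*alpha)) = 1
A^2 = sqrt(2*alpha/pi)
= sqrt(2 * 0.9 / pi)
= 0.75694
A = sqrt(0.75694)
= 0.87

0.87


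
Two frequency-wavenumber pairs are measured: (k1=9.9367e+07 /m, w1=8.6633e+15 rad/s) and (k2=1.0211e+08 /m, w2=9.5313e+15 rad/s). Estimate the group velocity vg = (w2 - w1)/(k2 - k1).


vg = (w2 - w1) / (k2 - k1)
= (9.5313e+15 - 8.6633e+15) / (1.0211e+08 - 9.9367e+07)
= 8.6800e+14 / 2.7430e+06
= 3.1644e+08 m/s

3.1644e+08


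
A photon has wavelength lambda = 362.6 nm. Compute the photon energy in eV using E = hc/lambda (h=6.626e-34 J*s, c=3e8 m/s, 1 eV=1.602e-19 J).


E = hc / lambda
= (6.626e-34)(3e8) / (362.6e-9)
= 1.9878e-25 / 3.6260e-07
= 5.4821e-19 J
Converting to eV: 5.4821e-19 / 1.602e-19
= 3.422 eV

3.422


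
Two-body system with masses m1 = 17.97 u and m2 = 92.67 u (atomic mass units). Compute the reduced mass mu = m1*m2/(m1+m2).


mu = m1 * m2 / (m1 + m2)
= 17.97 * 92.67 / (17.97 + 92.67)
= 1665.2799 / 110.64
= 15.0513 u

15.0513


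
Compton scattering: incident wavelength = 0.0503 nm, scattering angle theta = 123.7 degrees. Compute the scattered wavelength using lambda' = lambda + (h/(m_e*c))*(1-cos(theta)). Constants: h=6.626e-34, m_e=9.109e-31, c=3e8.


Compton wavelength: h/(m_e*c) = 2.4247e-12 m
d_lambda = 2.4247e-12 * (1 - cos(123.7 deg))
= 2.4247e-12 * 1.554844
= 3.7700e-12 m = 0.00377 nm
lambda' = 0.0503 + 0.00377
= 0.05407 nm

0.05407


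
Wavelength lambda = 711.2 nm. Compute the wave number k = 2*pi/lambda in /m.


k = 2 * pi / lambda
= 6.2832 / (711.2e-9)
= 6.2832 / 7.1120e-07
= 8.8346e+06 /m

8.8346e+06


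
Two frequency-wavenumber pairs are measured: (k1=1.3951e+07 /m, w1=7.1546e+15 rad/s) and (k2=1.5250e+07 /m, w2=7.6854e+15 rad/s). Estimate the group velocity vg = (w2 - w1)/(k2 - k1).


vg = (w2 - w1) / (k2 - k1)
= (7.6854e+15 - 7.1546e+15) / (1.5250e+07 - 1.3951e+07)
= 5.3080e+14 / 1.2990e+06
= 4.0862e+08 m/s

4.0862e+08


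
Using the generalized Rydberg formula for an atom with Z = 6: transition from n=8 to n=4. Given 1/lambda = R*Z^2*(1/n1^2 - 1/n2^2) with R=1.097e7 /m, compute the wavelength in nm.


1/lambda = R * Z^2 * (1/n1^2 - 1/n2^2)
= 1.097e7 * 6^2 * (1/4^2 - 1/8^2)
= 1.097e7 * 36 * (0.0625 - 0.015625)
= 1.8512e+07 /m
lambda = 1 / 1.8512e+07
= 54.0194 nm

54.0194


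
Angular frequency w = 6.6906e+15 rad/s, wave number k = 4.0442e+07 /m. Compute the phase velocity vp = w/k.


vp = w / k
= 6.6906e+15 / 4.0442e+07
= 1.6544e+08 m/s

1.6544e+08


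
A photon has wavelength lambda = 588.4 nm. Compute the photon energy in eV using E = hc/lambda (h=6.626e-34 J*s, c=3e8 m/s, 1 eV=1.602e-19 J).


E = hc / lambda
= (6.626e-34)(3e8) / (588.4e-9)
= 1.9878e-25 / 5.8840e-07
= 3.3783e-19 J
Converting to eV: 3.3783e-19 / 1.602e-19
= 2.1088 eV

2.1088


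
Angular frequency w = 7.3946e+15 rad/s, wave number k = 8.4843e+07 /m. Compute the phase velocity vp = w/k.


vp = w / k
= 7.3946e+15 / 8.4843e+07
= 8.7156e+07 m/s

8.7156e+07


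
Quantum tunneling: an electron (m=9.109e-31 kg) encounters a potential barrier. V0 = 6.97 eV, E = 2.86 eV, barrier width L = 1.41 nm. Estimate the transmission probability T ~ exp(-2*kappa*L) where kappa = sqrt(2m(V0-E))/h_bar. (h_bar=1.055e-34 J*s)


V0 - E = 4.11 eV = 6.5842e-19 J
kappa = sqrt(2 * m * (V0-E)) / h_bar
= sqrt(2 * 9.109e-31 * 6.5842e-19) / 1.055e-34
= 1.0381e+10 /m
2*kappa*L = 2 * 1.0381e+10 * 1.41e-9
= 29.2752
T = exp(-29.2752) = 1.931803e-13

1.931803e-13


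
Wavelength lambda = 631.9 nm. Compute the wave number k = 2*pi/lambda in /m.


k = 2 * pi / lambda
= 6.2832 / (631.9e-9)
= 6.2832 / 6.3190e-07
= 9.9433e+06 /m

9.9433e+06


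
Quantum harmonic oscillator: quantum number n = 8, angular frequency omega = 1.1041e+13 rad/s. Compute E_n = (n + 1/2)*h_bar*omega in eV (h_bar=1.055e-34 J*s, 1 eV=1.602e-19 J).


E = (n + 1/2) * h_bar * omega
= (8 + 0.5) * 1.055e-34 * 1.1041e+13
= 8.5 * 1.1648e-21
= 9.9010e-21 J
= 0.0618 eV

0.0618


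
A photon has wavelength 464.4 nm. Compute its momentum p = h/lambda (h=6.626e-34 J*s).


p = h / lambda
= 6.626e-34 / (464.4e-9)
= 6.626e-34 / 4.6440e-07
= 1.4268e-27 kg*m/s

1.4268e-27


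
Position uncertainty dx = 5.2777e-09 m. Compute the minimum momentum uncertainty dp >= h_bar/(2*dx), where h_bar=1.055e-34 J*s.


dp = h_bar / (2 * dx)
= 1.055e-34 / (2 * 5.2777e-09)
= 1.055e-34 / 1.0555e-08
= 9.9949e-27 kg*m/s

9.9949e-27


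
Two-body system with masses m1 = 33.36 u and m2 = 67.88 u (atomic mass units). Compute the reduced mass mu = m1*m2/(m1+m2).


mu = m1 * m2 / (m1 + m2)
= 33.36 * 67.88 / (33.36 + 67.88)
= 2264.4768 / 101.24
= 22.3674 u

22.3674


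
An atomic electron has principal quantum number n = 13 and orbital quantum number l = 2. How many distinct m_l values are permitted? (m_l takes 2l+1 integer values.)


m_l ranges from -l to +l in integer steps
So m_l goes from -2 to +2
Count = 2l + 1 = 2*2 + 1
= 5

5


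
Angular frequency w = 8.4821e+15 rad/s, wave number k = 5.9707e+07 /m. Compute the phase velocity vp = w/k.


vp = w / k
= 8.4821e+15 / 5.9707e+07
= 1.4206e+08 m/s

1.4206e+08


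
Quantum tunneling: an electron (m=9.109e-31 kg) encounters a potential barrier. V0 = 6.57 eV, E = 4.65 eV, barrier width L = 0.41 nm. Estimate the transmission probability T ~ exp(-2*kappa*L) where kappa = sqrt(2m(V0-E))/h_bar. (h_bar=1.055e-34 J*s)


V0 - E = 1.92 eV = 3.0758e-19 J
kappa = sqrt(2 * m * (V0-E)) / h_bar
= sqrt(2 * 9.109e-31 * 3.0758e-19) / 1.055e-34
= 7.0954e+09 /m
2*kappa*L = 2 * 7.0954e+09 * 0.41e-9
= 5.8183
T = exp(-5.8183) = 2.972754e-03

2.972754e-03


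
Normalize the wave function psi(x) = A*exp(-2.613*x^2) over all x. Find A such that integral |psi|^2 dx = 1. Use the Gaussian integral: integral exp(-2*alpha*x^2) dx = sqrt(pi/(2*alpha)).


integral |psi|^2 dx = A^2 * sqrt(pi/(2*alpha)) = 1
A^2 = sqrt(2*alpha/pi)
= sqrt(2 * 2.613 / pi)
= 1.289763
A = sqrt(1.289763)
= 1.1357

1.1357


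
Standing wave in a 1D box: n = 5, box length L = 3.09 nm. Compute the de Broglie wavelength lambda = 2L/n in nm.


lambda = 2L / n
= 2 * 3.09 / 5
= 6.18 / 5
= 1.236 nm

1.236


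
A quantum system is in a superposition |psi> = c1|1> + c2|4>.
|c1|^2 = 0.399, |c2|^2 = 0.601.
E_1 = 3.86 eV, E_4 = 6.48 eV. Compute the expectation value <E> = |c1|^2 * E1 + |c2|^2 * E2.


<E> = |c1|^2 * E1 + |c2|^2 * E2
= 0.399 * 3.86 + 0.601 * 6.48
= 1.5401 + 3.8945
= 5.4346 eV

5.4346


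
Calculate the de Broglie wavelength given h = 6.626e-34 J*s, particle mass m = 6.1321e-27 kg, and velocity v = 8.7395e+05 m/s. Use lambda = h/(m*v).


lambda = h / (m * v)
= 6.626e-34 / (6.1321e-27 * 8.7395e+05)
= 6.626e-34 / 5.3591e-21
= 1.2364e-13 m

1.2364e-13


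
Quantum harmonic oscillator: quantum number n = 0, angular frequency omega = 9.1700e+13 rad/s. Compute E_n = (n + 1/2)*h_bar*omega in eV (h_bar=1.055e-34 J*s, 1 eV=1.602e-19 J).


E = (n + 1/2) * h_bar * omega
= (0 + 0.5) * 1.055e-34 * 9.1700e+13
= 0.5 * 9.6743e-21
= 4.8372e-21 J
= 0.0302 eV

0.0302


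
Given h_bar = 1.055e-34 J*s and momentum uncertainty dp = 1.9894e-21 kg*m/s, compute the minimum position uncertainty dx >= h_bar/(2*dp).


dx = h_bar / (2 * dp)
= 1.055e-34 / (2 * 1.9894e-21)
= 1.055e-34 / 3.9788e-21
= 2.6516e-14 m

2.6516e-14


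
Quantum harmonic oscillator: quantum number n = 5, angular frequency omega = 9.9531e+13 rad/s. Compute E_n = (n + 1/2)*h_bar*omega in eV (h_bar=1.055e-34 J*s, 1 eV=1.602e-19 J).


E = (n + 1/2) * h_bar * omega
= (5 + 0.5) * 1.055e-34 * 9.9531e+13
= 5.5 * 1.0501e-20
= 5.7753e-20 J
= 0.3605 eV

0.3605


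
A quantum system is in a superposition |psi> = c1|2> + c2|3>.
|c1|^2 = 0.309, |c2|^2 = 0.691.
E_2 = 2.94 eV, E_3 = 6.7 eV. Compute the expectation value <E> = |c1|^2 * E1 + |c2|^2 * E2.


<E> = |c1|^2 * E1 + |c2|^2 * E2
= 0.309 * 2.94 + 0.691 * 6.7
= 0.9085 + 4.6297
= 5.5382 eV

5.5382


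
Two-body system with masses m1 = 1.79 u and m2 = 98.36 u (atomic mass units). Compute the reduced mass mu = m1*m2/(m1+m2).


mu = m1 * m2 / (m1 + m2)
= 1.79 * 98.36 / (1.79 + 98.36)
= 176.0644 / 100.15
= 1.758 u

1.758


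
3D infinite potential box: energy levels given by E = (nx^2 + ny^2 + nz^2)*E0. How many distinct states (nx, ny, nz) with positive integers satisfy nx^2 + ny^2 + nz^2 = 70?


Enumerate all (nx, ny, nz) with nx^2 + ny^2 + nz^2 = 70:
(3,5,6)
(3,6,5)
(5,3,6)
(5,6,3)
(6,3,5)
(6,5,3)
Total degeneracy = 6

6


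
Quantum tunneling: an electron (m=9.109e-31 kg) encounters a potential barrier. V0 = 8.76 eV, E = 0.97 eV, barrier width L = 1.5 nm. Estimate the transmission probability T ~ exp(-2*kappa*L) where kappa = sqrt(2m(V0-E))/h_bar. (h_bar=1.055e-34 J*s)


V0 - E = 7.79 eV = 1.2480e-18 J
kappa = sqrt(2 * m * (V0-E)) / h_bar
= sqrt(2 * 9.109e-31 * 1.2480e-18) / 1.055e-34
= 1.4292e+10 /m
2*kappa*L = 2 * 1.4292e+10 * 1.5e-9
= 42.8765
T = exp(-42.8765) = 2.393212e-19

2.393212e-19


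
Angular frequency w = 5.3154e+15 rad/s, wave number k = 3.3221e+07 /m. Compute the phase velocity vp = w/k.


vp = w / k
= 5.3154e+15 / 3.3221e+07
= 1.6000e+08 m/s

1.6000e+08


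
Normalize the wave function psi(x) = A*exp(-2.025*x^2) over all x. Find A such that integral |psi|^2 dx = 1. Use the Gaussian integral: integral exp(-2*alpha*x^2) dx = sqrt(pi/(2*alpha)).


integral |psi|^2 dx = A^2 * sqrt(pi/(2*alpha)) = 1
A^2 = sqrt(2*alpha/pi)
= sqrt(2 * 2.025 / pi)
= 1.13541
A = sqrt(1.13541)
= 1.0656

1.0656


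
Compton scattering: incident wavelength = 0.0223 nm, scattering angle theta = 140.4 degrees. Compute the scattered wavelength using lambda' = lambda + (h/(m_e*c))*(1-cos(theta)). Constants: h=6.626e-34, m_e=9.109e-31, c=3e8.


Compton wavelength: h/(m_e*c) = 2.4247e-12 m
d_lambda = 2.4247e-12 * (1 - cos(140.4 deg))
= 2.4247e-12 * 1.770513
= 4.2930e-12 m = 0.004293 nm
lambda' = 0.0223 + 0.004293
= 0.026593 nm

0.026593


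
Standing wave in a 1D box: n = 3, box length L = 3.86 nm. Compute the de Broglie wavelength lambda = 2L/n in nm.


lambda = 2L / n
= 2 * 3.86 / 3
= 7.72 / 3
= 2.5733 nm

2.5733


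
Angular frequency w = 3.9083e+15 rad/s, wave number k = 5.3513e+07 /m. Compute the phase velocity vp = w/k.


vp = w / k
= 3.9083e+15 / 5.3513e+07
= 7.3035e+07 m/s

7.3035e+07


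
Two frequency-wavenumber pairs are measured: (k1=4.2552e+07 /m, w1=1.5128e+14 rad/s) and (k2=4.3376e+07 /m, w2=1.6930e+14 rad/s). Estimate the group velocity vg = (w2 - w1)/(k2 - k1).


vg = (w2 - w1) / (k2 - k1)
= (1.6930e+14 - 1.5128e+14) / (4.3376e+07 - 4.2552e+07)
= 1.8020e+13 / 8.2400e+05
= 2.1869e+07 m/s

2.1869e+07


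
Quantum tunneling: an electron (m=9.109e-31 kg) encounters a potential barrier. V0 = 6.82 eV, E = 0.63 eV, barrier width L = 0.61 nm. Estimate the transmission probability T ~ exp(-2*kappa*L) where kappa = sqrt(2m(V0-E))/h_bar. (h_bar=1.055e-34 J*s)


V0 - E = 6.19 eV = 9.9164e-19 J
kappa = sqrt(2 * m * (V0-E)) / h_bar
= sqrt(2 * 9.109e-31 * 9.9164e-19) / 1.055e-34
= 1.2740e+10 /m
2*kappa*L = 2 * 1.2740e+10 * 0.61e-9
= 15.543
T = exp(-15.543) = 1.777335e-07

1.777335e-07


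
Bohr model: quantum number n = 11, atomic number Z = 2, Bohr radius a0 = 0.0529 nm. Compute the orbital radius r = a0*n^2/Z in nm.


r = a0 * n^2 / Z
= 0.0529 * 11^2 / 2
= 0.0529 * 121 / 2
= 3.2005 nm

3.2005


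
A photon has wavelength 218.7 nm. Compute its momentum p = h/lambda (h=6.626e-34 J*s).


p = h / lambda
= 6.626e-34 / (218.7e-9)
= 6.626e-34 / 2.1870e-07
= 3.0297e-27 kg*m/s

3.0297e-27


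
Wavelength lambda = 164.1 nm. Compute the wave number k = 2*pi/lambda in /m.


k = 2 * pi / lambda
= 6.2832 / (164.1e-9)
= 6.2832 / 1.6410e-07
= 3.8289e+07 /m

3.8289e+07


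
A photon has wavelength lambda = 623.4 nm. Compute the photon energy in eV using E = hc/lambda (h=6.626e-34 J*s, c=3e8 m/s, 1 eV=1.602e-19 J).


E = hc / lambda
= (6.626e-34)(3e8) / (623.4e-9)
= 1.9878e-25 / 6.2340e-07
= 3.1886e-19 J
Converting to eV: 3.1886e-19 / 1.602e-19
= 1.9904 eV

1.9904


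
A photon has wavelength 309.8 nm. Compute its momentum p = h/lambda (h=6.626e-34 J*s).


p = h / lambda
= 6.626e-34 / (309.8e-9)
= 6.626e-34 / 3.0980e-07
= 2.1388e-27 kg*m/s

2.1388e-27


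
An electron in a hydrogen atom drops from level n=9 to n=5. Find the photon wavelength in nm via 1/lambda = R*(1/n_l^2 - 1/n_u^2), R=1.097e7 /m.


1/lambda = R * (1/n_l^2 - 1/n_u^2)
= 1.097e7 * (1/5^2 - 1/9^2)
= 1.097e7 * (0.04 - 0.012346)
= 1.097e7 * 0.027654
= 3.0337e+05 /m
lambda = 1 / 3.0337e+05 = 3296.3276 nm

3296.3276


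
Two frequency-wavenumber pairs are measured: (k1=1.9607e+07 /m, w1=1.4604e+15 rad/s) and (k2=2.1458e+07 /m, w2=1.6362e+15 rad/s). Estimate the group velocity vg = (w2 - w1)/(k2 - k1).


vg = (w2 - w1) / (k2 - k1)
= (1.6362e+15 - 1.4604e+15) / (2.1458e+07 - 1.9607e+07)
= 1.7580e+14 / 1.8510e+06
= 9.4976e+07 m/s

9.4976e+07


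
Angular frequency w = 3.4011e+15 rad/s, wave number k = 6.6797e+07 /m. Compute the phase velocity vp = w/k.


vp = w / k
= 3.4011e+15 / 6.6797e+07
= 5.0917e+07 m/s

5.0917e+07


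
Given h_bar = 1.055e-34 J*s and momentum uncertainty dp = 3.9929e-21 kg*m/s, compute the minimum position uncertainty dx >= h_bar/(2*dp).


dx = h_bar / (2 * dp)
= 1.055e-34 / (2 * 3.9929e-21)
= 1.055e-34 / 7.9858e-21
= 1.3211e-14 m

1.3211e-14


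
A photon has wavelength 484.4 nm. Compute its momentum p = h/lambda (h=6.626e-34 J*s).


p = h / lambda
= 6.626e-34 / (484.4e-9)
= 6.626e-34 / 4.8440e-07
= 1.3679e-27 kg*m/s

1.3679e-27


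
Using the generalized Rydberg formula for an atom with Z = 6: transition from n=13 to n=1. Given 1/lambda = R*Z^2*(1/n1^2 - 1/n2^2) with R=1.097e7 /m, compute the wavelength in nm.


1/lambda = R * Z^2 * (1/n1^2 - 1/n2^2)
= 1.097e7 * 6^2 * (1/1^2 - 1/13^2)
= 1.097e7 * 36 * (1.0 - 0.005917)
= 3.9258e+08 /m
lambda = 1 / 3.9258e+08
= 2.5472 nm

2.5472


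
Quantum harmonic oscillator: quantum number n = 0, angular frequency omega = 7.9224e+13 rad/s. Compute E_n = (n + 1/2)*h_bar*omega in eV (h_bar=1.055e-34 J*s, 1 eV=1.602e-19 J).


E = (n + 1/2) * h_bar * omega
= (0 + 0.5) * 1.055e-34 * 7.9224e+13
= 0.5 * 8.3581e-21
= 4.1791e-21 J
= 0.0261 eV

0.0261


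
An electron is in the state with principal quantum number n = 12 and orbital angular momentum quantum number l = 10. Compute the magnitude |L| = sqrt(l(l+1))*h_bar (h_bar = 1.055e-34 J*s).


L = sqrt(l*(l+1)) * h_bar
= sqrt(10 * 11) * 1.055e-34
= sqrt(110) * 1.055e-34
= 10.4881 * 1.055e-34
= 1.1065e-33 J*s

1.1065e-33


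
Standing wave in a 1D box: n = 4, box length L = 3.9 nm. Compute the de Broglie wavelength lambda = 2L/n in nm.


lambda = 2L / n
= 2 * 3.9 / 4
= 7.8 / 4
= 1.95 nm

1.95


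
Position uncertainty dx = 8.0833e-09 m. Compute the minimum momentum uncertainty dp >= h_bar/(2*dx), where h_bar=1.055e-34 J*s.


dp = h_bar / (2 * dx)
= 1.055e-34 / (2 * 8.0833e-09)
= 1.055e-34 / 1.6167e-08
= 6.5258e-27 kg*m/s

6.5258e-27


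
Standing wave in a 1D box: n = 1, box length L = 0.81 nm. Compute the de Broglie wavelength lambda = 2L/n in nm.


lambda = 2L / n
= 2 * 0.81 / 1
= 1.62 / 1
= 1.62 nm

1.62


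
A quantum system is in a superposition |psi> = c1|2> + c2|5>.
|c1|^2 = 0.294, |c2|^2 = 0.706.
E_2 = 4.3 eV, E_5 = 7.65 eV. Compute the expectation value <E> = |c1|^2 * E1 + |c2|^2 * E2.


<E> = |c1|^2 * E1 + |c2|^2 * E2
= 0.294 * 4.3 + 0.706 * 7.65
= 1.2642 + 5.4009
= 6.6651 eV

6.6651


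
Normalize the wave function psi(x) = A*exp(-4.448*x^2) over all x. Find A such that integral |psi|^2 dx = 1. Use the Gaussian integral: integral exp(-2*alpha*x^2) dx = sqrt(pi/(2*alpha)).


integral |psi|^2 dx = A^2 * sqrt(pi/(2*alpha)) = 1
A^2 = sqrt(2*alpha/pi)
= sqrt(2 * 4.448 / pi)
= 1.682761
A = sqrt(1.682761)
= 1.2972

1.2972


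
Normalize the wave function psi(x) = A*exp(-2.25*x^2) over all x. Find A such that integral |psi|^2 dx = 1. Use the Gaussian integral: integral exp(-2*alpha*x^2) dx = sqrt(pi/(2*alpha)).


integral |psi|^2 dx = A^2 * sqrt(pi/(2*alpha)) = 1
A^2 = sqrt(2*alpha/pi)
= sqrt(2 * 2.25 / pi)
= 1.196827
A = sqrt(1.196827)
= 1.094

1.094


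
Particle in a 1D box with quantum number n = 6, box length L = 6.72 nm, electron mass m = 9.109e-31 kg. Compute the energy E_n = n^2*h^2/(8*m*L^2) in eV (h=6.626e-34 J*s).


E = n^2 * h^2 / (8 * m * L^2)
= 6^2 * (6.626e-34)^2 / (8 * 9.109e-31 * (6.72e-9)^2)
= 36 * 4.3904e-67 / (8 * 9.109e-31 * 4.5158e-17)
= 4.8029e-20 J
= 0.2998 eV

0.2998


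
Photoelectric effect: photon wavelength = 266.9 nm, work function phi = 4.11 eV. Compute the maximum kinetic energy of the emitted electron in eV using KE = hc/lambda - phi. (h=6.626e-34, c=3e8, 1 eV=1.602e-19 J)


E_photon = hc / lambda
= (6.626e-34)(3e8) / (266.9e-9)
= 7.4477e-19 J
= 4.649 eV
KE = E_photon - phi
= 4.649 - 4.11
= 0.539 eV

0.539


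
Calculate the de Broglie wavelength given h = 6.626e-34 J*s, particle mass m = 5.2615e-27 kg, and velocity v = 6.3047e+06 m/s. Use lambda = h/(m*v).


lambda = h / (m * v)
= 6.626e-34 / (5.2615e-27 * 6.3047e+06)
= 6.626e-34 / 3.3172e-20
= 1.9975e-14 m

1.9975e-14


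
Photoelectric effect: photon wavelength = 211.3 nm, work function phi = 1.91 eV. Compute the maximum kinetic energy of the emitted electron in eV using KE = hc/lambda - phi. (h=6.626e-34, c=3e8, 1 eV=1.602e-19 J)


E_photon = hc / lambda
= (6.626e-34)(3e8) / (211.3e-9)
= 9.4075e-19 J
= 5.8723 eV
KE = E_photon - phi
= 5.8723 - 1.91
= 3.9623 eV

3.9623


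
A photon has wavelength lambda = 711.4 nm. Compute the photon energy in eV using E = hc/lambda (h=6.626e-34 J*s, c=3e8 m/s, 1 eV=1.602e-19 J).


E = hc / lambda
= (6.626e-34)(3e8) / (711.4e-9)
= 1.9878e-25 / 7.1140e-07
= 2.7942e-19 J
Converting to eV: 2.7942e-19 / 1.602e-19
= 1.7442 eV

1.7442


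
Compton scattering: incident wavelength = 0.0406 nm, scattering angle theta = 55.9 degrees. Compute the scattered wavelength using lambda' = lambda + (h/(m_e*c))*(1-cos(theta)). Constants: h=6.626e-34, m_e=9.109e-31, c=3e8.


Compton wavelength: h/(m_e*c) = 2.4247e-12 m
d_lambda = 2.4247e-12 * (1 - cos(55.9 deg))
= 2.4247e-12 * 0.439361
= 1.0653e-12 m = 0.001065 nm
lambda' = 0.0406 + 0.001065
= 0.041665 nm

0.041665


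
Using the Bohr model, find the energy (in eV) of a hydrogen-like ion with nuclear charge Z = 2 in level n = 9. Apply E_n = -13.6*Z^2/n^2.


E_n = -13.6 * Z^2 / n^2
= -13.6 * 2^2 / 9^2
= -13.6 * 4 / 81
= -0.6716 eV

-0.6716


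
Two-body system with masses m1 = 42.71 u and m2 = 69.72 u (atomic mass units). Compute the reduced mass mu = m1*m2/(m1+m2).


mu = m1 * m2 / (m1 + m2)
= 42.71 * 69.72 / (42.71 + 69.72)
= 2977.7412 / 112.43
= 26.4853 u

26.4853


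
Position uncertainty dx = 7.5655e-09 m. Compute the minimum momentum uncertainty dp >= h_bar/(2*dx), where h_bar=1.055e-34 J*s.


dp = h_bar / (2 * dx)
= 1.055e-34 / (2 * 7.5655e-09)
= 1.055e-34 / 1.5131e-08
= 6.9724e-27 kg*m/s

6.9724e-27


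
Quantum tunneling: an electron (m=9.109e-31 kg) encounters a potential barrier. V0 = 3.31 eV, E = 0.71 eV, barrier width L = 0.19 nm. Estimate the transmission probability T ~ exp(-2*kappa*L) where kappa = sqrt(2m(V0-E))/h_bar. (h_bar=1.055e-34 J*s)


V0 - E = 2.6 eV = 4.1652e-19 J
kappa = sqrt(2 * m * (V0-E)) / h_bar
= sqrt(2 * 9.109e-31 * 4.1652e-19) / 1.055e-34
= 8.2569e+09 /m
2*kappa*L = 2 * 8.2569e+09 * 0.19e-9
= 3.1376
T = exp(-3.1376) = 4.338622e-02

4.338622e-02


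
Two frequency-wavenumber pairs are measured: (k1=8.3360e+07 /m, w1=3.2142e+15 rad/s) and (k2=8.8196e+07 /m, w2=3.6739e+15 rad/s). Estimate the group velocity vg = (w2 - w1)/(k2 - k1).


vg = (w2 - w1) / (k2 - k1)
= (3.6739e+15 - 3.2142e+15) / (8.8196e+07 - 8.3360e+07)
= 4.5970e+14 / 4.8360e+06
= 9.5058e+07 m/s

9.5058e+07
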